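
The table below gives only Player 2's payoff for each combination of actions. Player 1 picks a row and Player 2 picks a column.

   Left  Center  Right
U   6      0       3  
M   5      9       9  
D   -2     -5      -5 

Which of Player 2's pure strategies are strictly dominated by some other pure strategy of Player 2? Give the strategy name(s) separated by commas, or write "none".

Left is not dominated — it holds its own against Center at U (6>0); Right at U (6>3).
Nothing dominates Center: Left at M (9>5); Right at M (9=9).
Right: no other strategy beats it everywhere (Left at M (9>5); Center at U (3>0)).

none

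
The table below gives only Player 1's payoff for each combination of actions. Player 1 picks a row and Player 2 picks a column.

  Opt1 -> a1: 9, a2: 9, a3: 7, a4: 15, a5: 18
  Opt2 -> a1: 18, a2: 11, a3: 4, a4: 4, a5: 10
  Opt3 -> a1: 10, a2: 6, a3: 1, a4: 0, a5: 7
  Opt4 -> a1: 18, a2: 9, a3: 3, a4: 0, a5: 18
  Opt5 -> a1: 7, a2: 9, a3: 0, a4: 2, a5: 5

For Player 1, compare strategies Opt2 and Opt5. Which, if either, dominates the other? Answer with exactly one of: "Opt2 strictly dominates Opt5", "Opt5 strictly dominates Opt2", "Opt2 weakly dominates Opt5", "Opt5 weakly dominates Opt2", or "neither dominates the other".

Compare Opt2 to Opt5 across each opponent action: a1: 18>7, a2: 11>9, a3: 4>0, a4: 4>2, a5: 10>5.
Opt2 gives a strictly higher payoff against each opponent action, so Opt2 strictly dominates Opt5.

Opt2 strictly dominates Opt5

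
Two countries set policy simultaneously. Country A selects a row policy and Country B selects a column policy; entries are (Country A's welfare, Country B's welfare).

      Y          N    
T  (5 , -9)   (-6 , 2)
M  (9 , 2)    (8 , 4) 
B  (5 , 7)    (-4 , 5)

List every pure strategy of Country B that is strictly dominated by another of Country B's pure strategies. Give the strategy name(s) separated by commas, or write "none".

Y is not dominated — it holds its own against N at B (7>5).
N is not dominated — it holds its own against Y at T (2>-9).

none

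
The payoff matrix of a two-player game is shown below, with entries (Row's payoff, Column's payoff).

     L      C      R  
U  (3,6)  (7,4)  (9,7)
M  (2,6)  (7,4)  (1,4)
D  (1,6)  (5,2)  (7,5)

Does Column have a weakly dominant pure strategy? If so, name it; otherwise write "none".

none

L fails to dominate R at U (6<7).
C fails to dominate L at U (4<6).
R fails to dominate L at M (4<6).
No single strategy dominates all the others.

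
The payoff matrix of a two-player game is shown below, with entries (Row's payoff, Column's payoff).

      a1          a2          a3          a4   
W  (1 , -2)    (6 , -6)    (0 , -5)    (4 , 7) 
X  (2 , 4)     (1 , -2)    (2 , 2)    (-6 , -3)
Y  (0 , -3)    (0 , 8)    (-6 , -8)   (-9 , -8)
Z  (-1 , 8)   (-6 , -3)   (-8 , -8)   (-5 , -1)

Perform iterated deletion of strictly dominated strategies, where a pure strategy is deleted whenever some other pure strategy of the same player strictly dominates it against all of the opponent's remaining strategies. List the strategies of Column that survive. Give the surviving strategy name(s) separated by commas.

Row's strategy Y is strictly dominated by W (a1: 1>0, a2: 6>0, a3: 0>-6, a4: 4>-9) and is removed.
Row's strategy Z is strictly dominated by W (a1: 1>-1, a2: 6>-6, a3: 0>-8, a4: 4>-5) and is removed.
Column a2 is eliminated: a1 beats it against every remaining row (W: -2>-6, X: 4>-2).
Column a3 is eliminated: a1 beats it against every remaining row (W: -2>-5, X: 4>2).
Among the remaining strategies, none is strictly dominated by another pure strategy of the same player, so the elimination stops.
Surviving strategies — Row: {W, X}; Column: {a1, a4}.

a1, a4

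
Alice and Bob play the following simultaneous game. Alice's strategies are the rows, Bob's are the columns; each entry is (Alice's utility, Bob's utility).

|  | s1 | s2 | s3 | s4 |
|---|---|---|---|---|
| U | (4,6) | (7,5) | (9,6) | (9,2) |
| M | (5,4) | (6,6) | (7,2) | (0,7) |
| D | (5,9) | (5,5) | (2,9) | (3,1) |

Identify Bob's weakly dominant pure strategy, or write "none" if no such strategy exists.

none

s1 fails to dominate s2 at M (4<6).
s2 fails to dominate s1 at U (5<6).
s3 fails to dominate s1 at M (2<4).
s4 fails to dominate s1 at U (2<6).
No single strategy dominates all the others.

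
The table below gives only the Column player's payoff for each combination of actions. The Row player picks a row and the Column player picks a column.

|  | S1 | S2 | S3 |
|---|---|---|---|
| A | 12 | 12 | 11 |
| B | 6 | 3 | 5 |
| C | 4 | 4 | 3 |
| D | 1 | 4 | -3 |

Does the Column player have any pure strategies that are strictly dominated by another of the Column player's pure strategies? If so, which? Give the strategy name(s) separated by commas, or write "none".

S3

S1 is not dominated — it holds its own against S2 at A (12=12); S3 at A (12>11).
S2: no other strategy beats it everywhere (S1 at A (12=12); S3 at A (12>11)).
S1 strictly dominates S3 — A: 12>11, B: 6>5, C: 4>3, D: 1>-3.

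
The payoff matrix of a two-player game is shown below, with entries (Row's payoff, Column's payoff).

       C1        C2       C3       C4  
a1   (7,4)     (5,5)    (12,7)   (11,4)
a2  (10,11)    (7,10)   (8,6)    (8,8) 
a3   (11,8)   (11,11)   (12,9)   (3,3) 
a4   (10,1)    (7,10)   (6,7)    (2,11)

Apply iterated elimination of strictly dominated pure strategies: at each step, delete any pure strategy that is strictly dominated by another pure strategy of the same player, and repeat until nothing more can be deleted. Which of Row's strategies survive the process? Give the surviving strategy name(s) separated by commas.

Row's strategy a4 is strictly dominated by a3 (C1: 11>10, C2: 11>7, C3: 12>6, C4: 3>2) and is removed.
For Column, C2 strictly dominates C4 on the remaining rows (a1: 5>4, a2: 10>8, a3: 11>3); eliminate C4.
Row's strategy a2 is strictly dominated by a3 (C1: 11>10, C2: 11>7, C3: 12>8) and is removed.
For Column, C2 strictly dominates C1 on the remaining rows (a1: 5>4, a3: 11>8); eliminate C1.
Among the remaining strategies, none is strictly dominated by another pure strategy of the same player, so the elimination stops.
Surviving strategies — Row: {a1, a3}; Column: {C2, C3}.

a1, a3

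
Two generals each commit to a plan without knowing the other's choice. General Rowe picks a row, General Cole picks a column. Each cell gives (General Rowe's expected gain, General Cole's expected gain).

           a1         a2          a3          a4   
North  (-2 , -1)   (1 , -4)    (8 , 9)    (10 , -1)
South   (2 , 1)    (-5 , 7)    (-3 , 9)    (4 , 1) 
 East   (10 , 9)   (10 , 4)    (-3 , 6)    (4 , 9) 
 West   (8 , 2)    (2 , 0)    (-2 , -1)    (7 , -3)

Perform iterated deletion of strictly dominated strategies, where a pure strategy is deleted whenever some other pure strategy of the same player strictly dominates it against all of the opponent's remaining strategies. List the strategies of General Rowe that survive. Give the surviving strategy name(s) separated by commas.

North, East, West

Row South is eliminated: West beats it against every remaining column (a1: 8>2, a2: 2>-5, a3: -2>-3, a4: 7>4).
General Cole's strategy a2 is strictly dominated by a1 (North: -1>-4, East: 9>4, West: 2>0) and is removed.
Among the remaining strategies, none is strictly dominated by another pure strategy of the same player, so the elimination stops.
Surviving strategies — General Rowe: {North, East, West}; General Cole: {a1, a3, a4}.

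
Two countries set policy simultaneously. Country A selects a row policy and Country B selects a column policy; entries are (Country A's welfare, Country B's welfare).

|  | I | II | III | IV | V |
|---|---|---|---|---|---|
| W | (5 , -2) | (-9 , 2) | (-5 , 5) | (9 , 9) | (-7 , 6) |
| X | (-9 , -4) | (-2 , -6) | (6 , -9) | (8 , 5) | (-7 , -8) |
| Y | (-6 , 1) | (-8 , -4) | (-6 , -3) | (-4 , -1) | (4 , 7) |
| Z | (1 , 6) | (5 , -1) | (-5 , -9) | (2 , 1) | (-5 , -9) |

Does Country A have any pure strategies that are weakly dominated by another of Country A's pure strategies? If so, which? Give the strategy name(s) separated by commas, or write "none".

W: no other strategy beats it everywhere (X at I (5>-9); Y at I (5>-6); Z at I (5>1)).
X: no other strategy beats it everywhere (W at II (-2>-9); Y at II (-2>-8); Z at III (6>-5)).
Y is not dominated — it holds its own against W at II (-8>-9); X at I (-6>-9); Z at V (4>-5).
Z is not dominated — it holds its own against W at II (5>-9); X at I (1>-9); Y at I (1>-6).

none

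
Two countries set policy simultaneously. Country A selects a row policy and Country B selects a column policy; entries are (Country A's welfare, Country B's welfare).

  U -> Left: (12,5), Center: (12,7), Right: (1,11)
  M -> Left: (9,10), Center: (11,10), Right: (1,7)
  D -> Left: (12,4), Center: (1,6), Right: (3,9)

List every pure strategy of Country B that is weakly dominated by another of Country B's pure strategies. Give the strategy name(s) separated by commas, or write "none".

Center weakly dominates Left — U: 7>5, M: 10=10, D: 6>4.
Center: no other strategy beats it everywhere (Left at U (7>5); Right at M (10>7)).
Nothing dominates Right: Left at U (11>5); Center at U (11>7).

Left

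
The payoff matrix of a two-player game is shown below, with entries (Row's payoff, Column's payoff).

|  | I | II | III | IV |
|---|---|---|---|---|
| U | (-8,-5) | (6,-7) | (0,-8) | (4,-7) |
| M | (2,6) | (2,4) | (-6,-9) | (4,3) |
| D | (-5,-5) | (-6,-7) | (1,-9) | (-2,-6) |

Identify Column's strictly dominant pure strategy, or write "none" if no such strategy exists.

I vs II: U: -5>-7, M: 6>4, D: -5>-7.
I vs III: U: -5>-8, M: 6>-9, D: -5>-9.
I vs IV: U: -5>-7, M: 6>3, D: -5>-6.
I strictly beats every other strategy against every opponent action, so it is strictly dominant.

I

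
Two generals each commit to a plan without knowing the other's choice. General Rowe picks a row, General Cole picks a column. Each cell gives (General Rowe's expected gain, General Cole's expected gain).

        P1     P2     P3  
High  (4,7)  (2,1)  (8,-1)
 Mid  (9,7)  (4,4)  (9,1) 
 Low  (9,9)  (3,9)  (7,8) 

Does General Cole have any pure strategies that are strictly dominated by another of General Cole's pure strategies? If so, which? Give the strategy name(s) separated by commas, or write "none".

P3

P1 is not dominated — it holds its own against P2 at High (7>1); P3 at High (7>-1).
Nothing dominates P2: P1 at Low (9=9); P3 at High (1>-1).
P3 is strictly dominated by P1 (High: 7>-1, Mid: 7>1, Low: 9>8).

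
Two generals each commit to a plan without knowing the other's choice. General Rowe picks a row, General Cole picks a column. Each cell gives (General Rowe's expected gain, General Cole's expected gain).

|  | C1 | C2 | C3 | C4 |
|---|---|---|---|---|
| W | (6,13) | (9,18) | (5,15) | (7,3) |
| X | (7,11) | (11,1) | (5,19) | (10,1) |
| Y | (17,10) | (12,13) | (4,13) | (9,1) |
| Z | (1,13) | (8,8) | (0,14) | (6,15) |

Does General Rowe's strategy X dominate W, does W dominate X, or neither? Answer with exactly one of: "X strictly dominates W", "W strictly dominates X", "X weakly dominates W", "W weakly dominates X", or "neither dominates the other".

X weakly dominates W

Compare X to W across each choice by General Cole: C1: 7>6, C2: 11>9, C3: 5=5, C4: 10>7.
X is at least as good everywhere and strictly better somewhere (tied only at C3), so X weakly but not strictly dominates W.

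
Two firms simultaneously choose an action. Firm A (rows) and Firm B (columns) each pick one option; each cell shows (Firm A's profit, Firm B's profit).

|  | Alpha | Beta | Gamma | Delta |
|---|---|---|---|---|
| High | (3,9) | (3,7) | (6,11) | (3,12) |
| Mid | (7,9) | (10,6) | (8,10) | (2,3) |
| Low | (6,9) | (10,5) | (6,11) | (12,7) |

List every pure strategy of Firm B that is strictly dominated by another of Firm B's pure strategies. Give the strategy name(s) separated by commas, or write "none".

Alpha, Beta

Alpha: dominated, since Gamma does at least as well everywhere (High: 11>9, Mid: 10>9, Low: 11>9).
Beta: dominated, since Alpha does at least as well everywhere (High: 9>7, Mid: 9>6, Low: 9>5).
Nothing dominates Gamma: Alpha at High (11>9); Beta at High (11>7); Delta at Mid (10>3).
Delta is not dominated — it holds its own against Alpha at High (12>9); Beta at High (12>7); Gamma at High (12>11).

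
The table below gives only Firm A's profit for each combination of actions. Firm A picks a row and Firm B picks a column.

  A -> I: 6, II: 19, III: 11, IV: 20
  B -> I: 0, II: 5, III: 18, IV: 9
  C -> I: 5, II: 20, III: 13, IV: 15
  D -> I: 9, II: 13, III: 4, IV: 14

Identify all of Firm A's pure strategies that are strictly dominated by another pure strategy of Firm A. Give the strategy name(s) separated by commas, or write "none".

A: no other strategy beats it everywhere (B at I (6>0); C at I (6>5); D at II (19>13)).
B: no other strategy beats it everywhere (A at III (18>11); C at III (18>13); D at III (18>4)).
Nothing dominates C: A at II (20>19); B at I (5>0); D at II (20>13).
D is not dominated — it holds its own against A at I (9>6); B at I (9>0); C at I (9>5).

none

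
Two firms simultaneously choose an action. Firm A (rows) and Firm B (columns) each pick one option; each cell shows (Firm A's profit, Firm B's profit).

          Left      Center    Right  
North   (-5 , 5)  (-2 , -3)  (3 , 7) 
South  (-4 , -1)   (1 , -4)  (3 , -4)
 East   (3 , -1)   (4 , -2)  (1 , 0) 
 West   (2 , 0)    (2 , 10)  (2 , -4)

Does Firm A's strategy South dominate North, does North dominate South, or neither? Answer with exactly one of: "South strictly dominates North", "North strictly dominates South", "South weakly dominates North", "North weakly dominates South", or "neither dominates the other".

South weakly dominates North

Compare South to North across every action of Firm B: Left: -4>-5, Center: 1>-2, Right: 3=3.
South is at least as good everywhere and strictly better somewhere (tied only at Right), so South weakly but not strictly dominates North.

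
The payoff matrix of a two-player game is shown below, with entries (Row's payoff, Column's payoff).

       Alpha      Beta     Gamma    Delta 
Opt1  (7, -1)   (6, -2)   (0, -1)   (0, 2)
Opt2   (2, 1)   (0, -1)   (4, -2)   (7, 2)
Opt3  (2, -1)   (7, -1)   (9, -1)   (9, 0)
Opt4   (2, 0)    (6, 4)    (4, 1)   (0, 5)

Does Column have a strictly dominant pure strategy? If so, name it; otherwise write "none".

Delta vs Alpha: Opt1: 2>-1, Opt2: 2>1, Opt3: 0>-1, Opt4: 5>0.
Delta vs Beta: Opt1: 2>-2, Opt2: 2>-1, Opt3: 0>-1, Opt4: 5>4.
Delta vs Gamma: Opt1: 2>-1, Opt2: 2>-2, Opt3: 0>-1, Opt4: 5>1.
Delta strictly beats every other strategy against every opponent action, so it is strictly dominant.

Delta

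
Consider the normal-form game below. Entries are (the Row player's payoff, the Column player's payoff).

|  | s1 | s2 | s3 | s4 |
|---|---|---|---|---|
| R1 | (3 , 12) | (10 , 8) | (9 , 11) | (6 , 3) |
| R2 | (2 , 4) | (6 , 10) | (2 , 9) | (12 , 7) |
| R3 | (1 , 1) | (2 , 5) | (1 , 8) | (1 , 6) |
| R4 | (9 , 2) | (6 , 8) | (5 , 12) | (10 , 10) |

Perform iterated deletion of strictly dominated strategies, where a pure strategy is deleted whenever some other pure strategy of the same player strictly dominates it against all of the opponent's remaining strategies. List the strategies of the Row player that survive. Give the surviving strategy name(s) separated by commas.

R1, R4

Row R3 is eliminated: R1 beats it against every remaining column (s1: 3>1, s2: 10>2, s3: 9>1, s4: 6>1).
For the Column player, s3 strictly dominates s4 on the remaining rows (R1: 11>3, R2: 9>7, R4: 12>10); eliminate s4.
Row R2 is eliminated: R1 beats it against every remaining column (s1: 3>2, s2: 10>6, s3: 9>2).
For the Column player, s3 strictly dominates s2 on the remaining rows (R1: 11>8, R4: 12>8); eliminate s2.
Among the remaining strategies, none is strictly dominated by another pure strategy of the same player, so the elimination stops.
Surviving strategies — the Row player: {R1, R4}; the Column player: {s1, s3}.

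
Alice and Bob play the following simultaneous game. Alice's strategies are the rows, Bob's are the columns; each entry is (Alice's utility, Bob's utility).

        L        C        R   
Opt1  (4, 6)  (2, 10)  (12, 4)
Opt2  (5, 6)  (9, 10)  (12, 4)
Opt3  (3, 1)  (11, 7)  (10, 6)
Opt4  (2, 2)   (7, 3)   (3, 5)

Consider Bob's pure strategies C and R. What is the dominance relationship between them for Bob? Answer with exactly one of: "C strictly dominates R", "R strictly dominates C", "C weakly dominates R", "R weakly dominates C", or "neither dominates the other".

neither dominates the other

C's payoffs vs R's, by Alice's action — Opt1: 10>4, Opt2: 10>4, Opt3: 7>6, Opt4: 3<5.
C does better at Opt1, Opt2, Opt3 but worse at Opt4; neither strategy dominates the other.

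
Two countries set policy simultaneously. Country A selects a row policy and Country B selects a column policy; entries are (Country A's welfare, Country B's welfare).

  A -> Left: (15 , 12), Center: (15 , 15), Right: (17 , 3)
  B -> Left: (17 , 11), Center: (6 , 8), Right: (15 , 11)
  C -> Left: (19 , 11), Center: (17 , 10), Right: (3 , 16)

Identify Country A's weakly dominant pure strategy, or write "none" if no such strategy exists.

A fails to dominate B at Left (15<17).
B fails to dominate A at Center (6<15).
C fails to dominate A at Right (3<17).
No single strategy dominates all the others.

none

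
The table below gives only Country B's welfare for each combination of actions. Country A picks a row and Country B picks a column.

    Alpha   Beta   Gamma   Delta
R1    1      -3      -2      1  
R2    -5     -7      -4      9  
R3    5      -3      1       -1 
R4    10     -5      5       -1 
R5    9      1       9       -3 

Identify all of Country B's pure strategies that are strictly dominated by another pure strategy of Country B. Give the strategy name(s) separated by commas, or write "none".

Beta

Alpha: no other strategy beats it everywhere (Beta at R1 (1>-3); Gamma at R1 (1>-2); Delta at R1 (1=1)).
Beta: dominated, since Alpha does at least as well everywhere (R1: 1>-3, R2: -5>-7, R3: 5>-3, R4: 10>-5, R5: 9>1).
Gamma: no other strategy beats it everywhere (Alpha at R2 (-4>-5); Beta at R1 (-2>-3); Delta at R3 (1>-1)).
Delta is not dominated — it holds its own against Alpha at R1 (1=1); Beta at R1 (1>-3); Gamma at R1 (1>-2).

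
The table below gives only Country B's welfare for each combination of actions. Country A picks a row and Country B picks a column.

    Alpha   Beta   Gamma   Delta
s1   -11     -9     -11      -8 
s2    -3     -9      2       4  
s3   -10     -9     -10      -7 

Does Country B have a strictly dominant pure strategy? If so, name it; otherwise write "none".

Delta

Delta vs Alpha: s1: -8>-11, s2: 4>-3, s3: -7>-10.
Delta vs Beta: s1: -8>-9, s2: 4>-9, s3: -7>-9.
Delta vs Gamma: s1: -8>-11, s2: 4>2, s3: -7>-10.
Delta strictly beats every other strategy against every opponent action, so it is strictly dominant.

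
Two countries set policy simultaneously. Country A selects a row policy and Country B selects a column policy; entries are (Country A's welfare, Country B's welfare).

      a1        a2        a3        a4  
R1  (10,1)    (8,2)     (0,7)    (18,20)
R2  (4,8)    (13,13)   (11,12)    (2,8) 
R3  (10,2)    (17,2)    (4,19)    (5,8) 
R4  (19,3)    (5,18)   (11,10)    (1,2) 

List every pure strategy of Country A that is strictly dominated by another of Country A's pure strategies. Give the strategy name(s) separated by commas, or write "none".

none

R1 is not dominated — it holds its own against R2 at a1 (10>4); R3 at a1 (10=10); R4 at a2 (8>5).
Nothing dominates R2: R1 at a2 (13>8); R3 at a3 (11>4); R4 at a2 (13>5).
R3 is not dominated — it holds its own against R1 at a1 (10=10); R2 at a1 (10>4); R4 at a2 (17>5).
R4 is not dominated — it holds its own against R1 at a1 (19>10); R2 at a1 (19>4); R3 at a1 (19>10).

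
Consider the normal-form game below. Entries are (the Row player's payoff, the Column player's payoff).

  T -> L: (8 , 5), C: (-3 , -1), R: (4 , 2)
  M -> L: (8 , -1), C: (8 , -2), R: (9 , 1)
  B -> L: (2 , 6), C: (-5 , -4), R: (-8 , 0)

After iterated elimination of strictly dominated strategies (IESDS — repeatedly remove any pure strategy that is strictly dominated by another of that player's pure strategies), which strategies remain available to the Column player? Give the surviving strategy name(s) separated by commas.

Row B is eliminated: T beats it against every remaining column (L: 8>2, C: -3>-5, R: 4>-8).
Column C is eliminated: L beats it against every remaining row (T: 5>-1, M: -1>-2).
Among the remaining strategies, none is strictly dominated by another pure strategy of the same player, so the elimination stops.
Surviving strategies — the Row player: {T, M}; the Column player: {L, R}.

L, R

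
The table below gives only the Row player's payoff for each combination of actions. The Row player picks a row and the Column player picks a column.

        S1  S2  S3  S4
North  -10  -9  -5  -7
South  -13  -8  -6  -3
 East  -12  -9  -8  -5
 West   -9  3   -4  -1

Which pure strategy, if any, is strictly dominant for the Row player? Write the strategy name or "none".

West vs North: S1: -9>-10, S2: 3>-9, S3: -4>-5, S4: -1>-7.
West vs South: S1: -9>-13, S2: 3>-8, S3: -4>-6, S4: -1>-3.
West vs East: S1: -9>-12, S2: 3>-9, S3: -4>-8, S4: -1>-5.
West strictly beats every other strategy against every opponent action, so it is strictly dominant.

West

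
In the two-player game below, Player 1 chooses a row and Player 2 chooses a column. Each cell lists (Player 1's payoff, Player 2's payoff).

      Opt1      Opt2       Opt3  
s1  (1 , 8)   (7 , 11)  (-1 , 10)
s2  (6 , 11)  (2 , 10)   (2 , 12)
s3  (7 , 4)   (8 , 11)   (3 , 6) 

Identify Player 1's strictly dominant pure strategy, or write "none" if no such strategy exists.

s3

s3 vs s1: Opt1: 7>1, Opt2: 8>7, Opt3: 3>-1.
s3 vs s2: Opt1: 7>6, Opt2: 8>2, Opt3: 3>2.
s3 strictly beats every other strategy against every opponent action, so it is strictly dominant.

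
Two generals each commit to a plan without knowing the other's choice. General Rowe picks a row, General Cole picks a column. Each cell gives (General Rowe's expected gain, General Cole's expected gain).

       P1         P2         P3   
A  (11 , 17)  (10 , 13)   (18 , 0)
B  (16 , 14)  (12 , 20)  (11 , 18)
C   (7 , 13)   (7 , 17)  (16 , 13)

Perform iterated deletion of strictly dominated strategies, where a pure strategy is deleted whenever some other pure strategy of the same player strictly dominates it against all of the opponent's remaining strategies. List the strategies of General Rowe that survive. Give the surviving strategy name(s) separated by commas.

B

General Rowe's strategy C is strictly dominated by A (P1: 11>7, P2: 10>7, P3: 18>16) and is removed.
General Cole's strategy P3 is strictly dominated by P2 (A: 13>0, B: 20>18) and is removed.
Row A is eliminated: B beats it against every remaining column (P1: 16>11, P2: 12>10).
General Cole's strategy P1 is strictly dominated by P2 (B: 20>14) and is removed.
Among the remaining strategies, none is strictly dominated by another pure strategy of the same player, so the elimination stops.
Surviving strategies — General Rowe: {B}; General Cole: {P2}.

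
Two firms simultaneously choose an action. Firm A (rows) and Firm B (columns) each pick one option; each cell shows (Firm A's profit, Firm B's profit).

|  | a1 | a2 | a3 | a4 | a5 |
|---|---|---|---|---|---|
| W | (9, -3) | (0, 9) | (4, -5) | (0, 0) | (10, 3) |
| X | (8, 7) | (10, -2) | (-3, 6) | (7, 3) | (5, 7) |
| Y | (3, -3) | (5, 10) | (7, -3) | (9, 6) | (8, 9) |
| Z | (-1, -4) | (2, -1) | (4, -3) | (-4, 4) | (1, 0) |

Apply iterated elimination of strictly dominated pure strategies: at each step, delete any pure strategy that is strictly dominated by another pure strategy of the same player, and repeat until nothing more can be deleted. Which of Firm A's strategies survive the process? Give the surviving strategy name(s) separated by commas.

For Firm A, Y strictly dominates Z on the remaining columns (a1: 3>-1, a2: 5>2, a3: 7>4, a4: 9>-4, a5: 8>1); eliminate Z.
Column a3 is eliminated: a5 beats it against every remaining row (W: 3>-5, X: 7>6, Y: 9>-3).
Column a4 is eliminated: a5 beats it against every remaining row (W: 3>0, X: 7>3, Y: 9>6).
Among the remaining strategies, none is strictly dominated by another pure strategy of the same player, so the elimination stops.
Surviving strategies — Firm A: {W, X, Y}; Firm B: {a1, a2, a5}.

W, X, Y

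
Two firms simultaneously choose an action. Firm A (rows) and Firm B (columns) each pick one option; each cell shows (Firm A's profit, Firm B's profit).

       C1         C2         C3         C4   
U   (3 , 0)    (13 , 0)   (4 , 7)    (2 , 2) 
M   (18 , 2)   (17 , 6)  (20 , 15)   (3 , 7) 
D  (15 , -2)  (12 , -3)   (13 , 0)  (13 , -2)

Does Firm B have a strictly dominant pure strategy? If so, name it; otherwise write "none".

C3 vs C1: U: 7>0, M: 15>2, D: 0>-2.
C3 vs C2: U: 7>0, M: 15>6, D: 0>-3.
C3 vs C4: U: 7>2, M: 15>7, D: 0>-2.
C3 strictly beats every other strategy against every opponent action, so it is strictly dominant.

C3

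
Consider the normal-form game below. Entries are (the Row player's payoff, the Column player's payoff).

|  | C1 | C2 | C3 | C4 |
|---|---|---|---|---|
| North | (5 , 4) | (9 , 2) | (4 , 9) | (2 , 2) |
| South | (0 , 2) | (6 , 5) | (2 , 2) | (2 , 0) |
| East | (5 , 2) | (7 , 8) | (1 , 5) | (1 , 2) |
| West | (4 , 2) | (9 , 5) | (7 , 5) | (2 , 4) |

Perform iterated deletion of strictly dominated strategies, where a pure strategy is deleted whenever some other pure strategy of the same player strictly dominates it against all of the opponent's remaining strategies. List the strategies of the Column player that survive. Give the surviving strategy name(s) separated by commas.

For the Column player, C3 strictly dominates C4 on the remaining rows (North: 9>2, South: 2>0, East: 5>2, West: 5>4); eliminate C4.
The Row player's strategy South is strictly dominated by North (C1: 5>0, C2: 9>6, C3: 4>2) and is removed.
Column C1 is eliminated: C3 beats it against every remaining row (North: 9>4, East: 5>2, West: 5>2).
For the Row player, North strictly dominates East on the remaining columns (C2: 9>7, C3: 4>1); eliminate East.
Among the remaining strategies, none is strictly dominated by another pure strategy of the same player, so the elimination stops.
Surviving strategies — the Row player: {North, West}; the Column player: {C2, C3}.

C2, C3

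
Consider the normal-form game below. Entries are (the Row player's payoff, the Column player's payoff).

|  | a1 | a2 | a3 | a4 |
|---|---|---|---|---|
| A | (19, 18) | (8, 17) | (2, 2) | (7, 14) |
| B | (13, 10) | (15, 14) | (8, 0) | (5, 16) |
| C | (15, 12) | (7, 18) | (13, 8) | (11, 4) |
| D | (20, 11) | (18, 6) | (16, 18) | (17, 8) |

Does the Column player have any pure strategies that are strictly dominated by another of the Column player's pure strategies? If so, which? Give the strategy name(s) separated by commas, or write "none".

none

Nothing dominates a1: a2 at A (18>17); a3 at A (18>2); a4 at A (18>14).
Nothing dominates a2: a1 at B (14>10); a3 at A (17>2); a4 at A (17>14).
Nothing dominates a3: a1 at D (18>11); a2 at D (18>6); a4 at C (8>4).
Nothing dominates a4: a1 at B (16>10); a2 at B (16>14); a3 at A (14>2).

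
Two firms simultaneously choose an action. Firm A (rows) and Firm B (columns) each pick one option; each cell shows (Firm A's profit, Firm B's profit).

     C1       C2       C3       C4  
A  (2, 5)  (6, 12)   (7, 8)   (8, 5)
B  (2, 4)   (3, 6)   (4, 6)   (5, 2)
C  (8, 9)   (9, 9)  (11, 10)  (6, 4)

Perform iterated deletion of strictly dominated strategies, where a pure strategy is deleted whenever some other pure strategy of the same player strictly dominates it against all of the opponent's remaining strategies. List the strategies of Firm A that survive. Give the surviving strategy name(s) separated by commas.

Firm A's strategy B is strictly dominated by C (C1: 8>2, C2: 9>3, C3: 11>4, C4: 6>5) and is removed.
Column C1 is eliminated: C3 beats it against every remaining row (A: 8>5, C: 10>9).
For Firm B, C2 strictly dominates C4 on the remaining rows (A: 12>5, C: 9>4); eliminate C4.
For Firm A, C strictly dominates A on the remaining columns (C2: 9>6, C3: 11>7); eliminate A.
Column C2 is eliminated: C3 beats it against every remaining row (C: 10>9).
Among the remaining strategies, none is strictly dominated by another pure strategy of the same player, so the elimination stops.
Surviving strategies — Firm A: {C}; Firm B: {C3}.

C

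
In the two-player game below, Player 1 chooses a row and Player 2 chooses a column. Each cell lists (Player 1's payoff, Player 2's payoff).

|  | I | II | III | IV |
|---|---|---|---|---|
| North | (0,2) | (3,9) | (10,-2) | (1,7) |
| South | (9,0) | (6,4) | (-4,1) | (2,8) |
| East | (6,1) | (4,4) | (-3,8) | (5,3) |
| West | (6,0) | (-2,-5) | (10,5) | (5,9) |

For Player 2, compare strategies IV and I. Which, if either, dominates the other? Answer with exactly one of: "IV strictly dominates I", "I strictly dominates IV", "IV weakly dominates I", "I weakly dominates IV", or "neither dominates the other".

IV's payoffs vs I's, by Player 1's action — North: 7>2, South: 8>0, East: 3>1, West: 9>0.
Every comparison favours IV, so IV strictly dominates I.

IV strictly dominates I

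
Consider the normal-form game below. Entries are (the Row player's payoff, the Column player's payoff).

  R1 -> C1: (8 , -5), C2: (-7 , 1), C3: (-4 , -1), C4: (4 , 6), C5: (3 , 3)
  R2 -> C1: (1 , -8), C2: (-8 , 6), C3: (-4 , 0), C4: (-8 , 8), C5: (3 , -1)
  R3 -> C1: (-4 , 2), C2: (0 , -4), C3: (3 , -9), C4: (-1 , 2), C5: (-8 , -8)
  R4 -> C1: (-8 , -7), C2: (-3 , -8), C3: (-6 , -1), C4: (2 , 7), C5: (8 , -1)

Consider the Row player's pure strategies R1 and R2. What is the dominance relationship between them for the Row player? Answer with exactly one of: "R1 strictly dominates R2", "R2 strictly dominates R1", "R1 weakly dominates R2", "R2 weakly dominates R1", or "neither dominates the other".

R1 weakly dominates R2

R1's payoffs vs R2's, by the Column player's action — C1: 8>1, C2: -7>-8, C3: -4=-4, C4: 4>-8, C5: 3=3.
R1 is at least as good everywhere and strictly better somewhere (tied only at C3, C5), so R1 weakly but not strictly dominates R2.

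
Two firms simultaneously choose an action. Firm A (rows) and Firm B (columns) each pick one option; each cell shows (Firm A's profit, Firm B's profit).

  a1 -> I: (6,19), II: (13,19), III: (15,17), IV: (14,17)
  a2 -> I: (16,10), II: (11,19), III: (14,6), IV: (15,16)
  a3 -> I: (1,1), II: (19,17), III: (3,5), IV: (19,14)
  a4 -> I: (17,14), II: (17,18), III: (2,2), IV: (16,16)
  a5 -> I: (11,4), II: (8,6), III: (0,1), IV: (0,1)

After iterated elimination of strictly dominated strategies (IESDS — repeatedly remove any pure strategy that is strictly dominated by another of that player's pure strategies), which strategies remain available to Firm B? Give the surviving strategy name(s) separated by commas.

Firm A's strategy a5 is strictly dominated by a2 (I: 16>11, II: 11>8, III: 14>0, IV: 15>0) and is removed.
Firm B's strategy III is strictly dominated by II (a1: 19>17, a2: 19>6, a3: 17>5, a4: 18>2) and is removed.
Row a1 is eliminated: a4 beats it against every remaining column (I: 17>6, II: 17>13, IV: 16>14).
Row a2 is eliminated: a4 beats it against every remaining column (I: 17>16, II: 17>11, IV: 16>15).
Firm B's strategy I is strictly dominated by II (a3: 17>1, a4: 18>14) and is removed.
Firm A's strategy a4 is strictly dominated by a3 (II: 19>17, IV: 19>16) and is removed.
Column IV is eliminated: II beats it against every remaining row (a3: 17>14).
Among the remaining strategies, none is strictly dominated by another pure strategy of the same player, so the elimination stops.
Surviving strategies — Firm A: {a3}; Firm B: {II}.

II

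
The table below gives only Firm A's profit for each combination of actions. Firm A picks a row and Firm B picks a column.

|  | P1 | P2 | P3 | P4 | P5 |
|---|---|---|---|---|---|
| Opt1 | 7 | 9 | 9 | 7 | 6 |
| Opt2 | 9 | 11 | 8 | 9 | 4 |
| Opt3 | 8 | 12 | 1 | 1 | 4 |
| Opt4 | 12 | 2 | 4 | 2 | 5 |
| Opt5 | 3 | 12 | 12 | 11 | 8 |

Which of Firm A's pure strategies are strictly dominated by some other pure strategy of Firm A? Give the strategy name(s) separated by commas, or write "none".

none

Opt1: no other strategy beats it everywhere (Opt2 at P3 (9>8); Opt3 at P3 (9>1); Opt4 at P2 (9>2); Opt5 at P1 (7>3)).
Nothing dominates Opt2: Opt1 at P1 (9>7); Opt3 at P1 (9>8); Opt4 at P2 (11>2); Opt5 at P1 (9>3).
Opt3 is not dominated — it holds its own against Opt1 at P1 (8>7); Opt2 at P2 (12>11); Opt4 at P2 (12>2); Opt5 at P1 (8>3).
Opt4 is not dominated — it holds its own against Opt1 at P1 (12>7); Opt2 at P1 (12>9); Opt3 at P1 (12>8); Opt5 at P1 (12>3).
Opt5: no other strategy beats it everywhere (Opt1 at P2 (12>9); Opt2 at P2 (12>11); Opt3 at P2 (12=12); Opt4 at P2 (12>2)).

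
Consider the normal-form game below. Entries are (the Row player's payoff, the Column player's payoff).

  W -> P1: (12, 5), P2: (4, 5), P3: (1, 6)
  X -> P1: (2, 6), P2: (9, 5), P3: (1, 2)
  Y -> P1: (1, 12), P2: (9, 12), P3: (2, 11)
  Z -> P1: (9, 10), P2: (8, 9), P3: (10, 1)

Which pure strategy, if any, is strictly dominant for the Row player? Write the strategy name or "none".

none

W fails to dominate X at P2 (4<9).
X fails to dominate W at P1 (2<12).
Y fails to dominate W at P1 (1<12).
Z fails to dominate W at P1 (9<12).
No single strategy dominates all the others.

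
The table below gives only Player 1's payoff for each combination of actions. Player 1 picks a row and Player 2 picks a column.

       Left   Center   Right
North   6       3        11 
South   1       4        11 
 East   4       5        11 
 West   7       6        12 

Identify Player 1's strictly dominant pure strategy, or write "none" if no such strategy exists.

West

West vs North: Left: 7>6, Center: 6>3, Right: 12>11.
West vs South: Left: 7>1, Center: 6>4, Right: 12>11.
West vs East: Left: 7>4, Center: 6>5, Right: 12>11.
West strictly beats every other strategy against every opponent action, so it is strictly dominant.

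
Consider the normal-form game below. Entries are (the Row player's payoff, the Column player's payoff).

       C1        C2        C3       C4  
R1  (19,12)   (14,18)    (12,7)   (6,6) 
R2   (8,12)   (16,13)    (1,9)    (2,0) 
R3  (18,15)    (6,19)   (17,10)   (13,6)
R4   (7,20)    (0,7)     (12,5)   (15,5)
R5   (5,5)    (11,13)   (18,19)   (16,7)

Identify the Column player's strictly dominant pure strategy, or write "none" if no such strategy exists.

C1 fails to dominate C2 at R1 (12<18).
C2 fails to dominate C1 at R4 (7<20).
C3 fails to dominate C1 at R1 (7<12).
C4 fails to dominate C1 at R1 (6<12).
No single strategy dominates all the others.

none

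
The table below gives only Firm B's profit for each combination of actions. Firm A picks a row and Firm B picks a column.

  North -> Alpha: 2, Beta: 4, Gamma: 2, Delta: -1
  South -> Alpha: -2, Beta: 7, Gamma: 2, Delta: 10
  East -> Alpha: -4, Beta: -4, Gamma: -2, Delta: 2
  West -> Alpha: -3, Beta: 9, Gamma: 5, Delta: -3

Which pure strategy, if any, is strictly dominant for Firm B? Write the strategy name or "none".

none

Alpha fails to dominate Beta at North (2<4).
Beta fails to dominate Alpha at East (-4=-4).
Gamma fails to dominate Alpha at North (2=2).
Delta fails to dominate Alpha at North (-1<2).
No single strategy dominates all the others.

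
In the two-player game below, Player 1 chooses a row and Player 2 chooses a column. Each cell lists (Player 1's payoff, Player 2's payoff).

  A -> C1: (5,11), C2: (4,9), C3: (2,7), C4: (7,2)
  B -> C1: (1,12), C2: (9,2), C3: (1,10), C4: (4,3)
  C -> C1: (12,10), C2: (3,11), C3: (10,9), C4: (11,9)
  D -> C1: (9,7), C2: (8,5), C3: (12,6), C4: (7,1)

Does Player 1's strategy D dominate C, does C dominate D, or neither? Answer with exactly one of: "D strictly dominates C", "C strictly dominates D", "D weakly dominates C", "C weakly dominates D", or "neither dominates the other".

D's payoffs vs C's, by Player 2's action — C1: 9<12, C2: 8>3, C3: 12>10, C4: 7<11.
D does better at C2, C3 but worse at C1, C4; neither strategy dominates the other.

neither dominates the other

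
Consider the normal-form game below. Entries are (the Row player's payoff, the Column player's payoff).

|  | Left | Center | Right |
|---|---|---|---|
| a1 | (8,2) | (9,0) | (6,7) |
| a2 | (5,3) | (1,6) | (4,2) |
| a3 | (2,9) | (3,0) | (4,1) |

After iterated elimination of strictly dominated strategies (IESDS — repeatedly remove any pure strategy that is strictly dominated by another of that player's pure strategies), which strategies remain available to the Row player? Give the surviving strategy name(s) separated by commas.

The Row player's strategy a2 is strictly dominated by a1 (Left: 8>5, Center: 9>1, Right: 6>4) and is removed.
The Row player's strategy a3 is strictly dominated by a1 (Left: 8>2, Center: 9>3, Right: 6>4) and is removed.
For the Column player, Right strictly dominates Left on the remaining rows (a1: 7>2); eliminate Left.
The Column player's strategy Center is strictly dominated by Right (a1: 7>0) and is removed.
Among the remaining strategies, none is strictly dominated by another pure strategy of the same player, so the elimination stops.
Surviving strategies — the Row player: {a1}; the Column player: {Right}.

a1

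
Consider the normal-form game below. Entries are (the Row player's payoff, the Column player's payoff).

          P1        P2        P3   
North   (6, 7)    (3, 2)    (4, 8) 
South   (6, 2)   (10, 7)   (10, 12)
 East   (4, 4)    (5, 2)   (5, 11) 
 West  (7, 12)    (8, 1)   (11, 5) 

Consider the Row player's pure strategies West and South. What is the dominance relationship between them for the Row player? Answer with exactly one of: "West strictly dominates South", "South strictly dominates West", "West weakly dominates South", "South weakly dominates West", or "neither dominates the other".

Compare West to South across each choice by the Column player: P1: 7>6, P2: 8<10, P3: 11>10.
West does better at P1, P3 but worse at P2; neither strategy dominates the other.

neither dominates the other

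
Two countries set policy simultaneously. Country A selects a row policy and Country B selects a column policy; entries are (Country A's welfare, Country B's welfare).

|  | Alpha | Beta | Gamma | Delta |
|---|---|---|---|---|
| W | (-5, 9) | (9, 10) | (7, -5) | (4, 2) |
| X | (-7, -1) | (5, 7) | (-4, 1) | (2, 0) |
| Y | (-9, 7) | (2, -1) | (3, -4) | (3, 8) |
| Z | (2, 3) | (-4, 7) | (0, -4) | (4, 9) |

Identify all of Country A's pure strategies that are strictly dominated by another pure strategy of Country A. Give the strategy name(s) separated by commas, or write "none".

X, Y

Nothing dominates W: X at Alpha (-5>-7); Y at Alpha (-5>-9); Z at Beta (9>-4).
X: dominated, since W does at least as well everywhere (Alpha: -5>-7, Beta: 9>5, Gamma: 7>-4, Delta: 4>2).
W strictly dominates Y — Alpha: -5>-9, Beta: 9>2, Gamma: 7>3, Delta: 4>3.
Z: no other strategy beats it everywhere (W at Alpha (2>-5); X at Alpha (2>-7); Y at Alpha (2>-9)).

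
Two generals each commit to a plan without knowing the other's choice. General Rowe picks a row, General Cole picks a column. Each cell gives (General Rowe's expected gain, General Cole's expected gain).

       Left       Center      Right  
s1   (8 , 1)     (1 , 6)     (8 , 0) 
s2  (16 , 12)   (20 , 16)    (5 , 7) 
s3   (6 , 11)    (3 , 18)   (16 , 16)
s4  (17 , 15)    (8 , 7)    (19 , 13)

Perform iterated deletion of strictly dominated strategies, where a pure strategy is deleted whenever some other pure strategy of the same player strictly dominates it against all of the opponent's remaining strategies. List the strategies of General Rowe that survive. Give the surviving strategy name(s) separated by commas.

s2, s4

Row s1 is eliminated: s4 beats it against every remaining column (Left: 17>8, Center: 8>1, Right: 19>8).
General Rowe's strategy s3 is strictly dominated by s4 (Left: 17>6, Center: 8>3, Right: 19>16) and is removed.
For General Cole, Left strictly dominates Right on the remaining rows (s2: 12>7, s4: 15>13); eliminate Right.
Among the remaining strategies, none is strictly dominated by another pure strategy of the same player, so the elimination stops.
Surviving strategies — General Rowe: {s2, s4}; General Cole: {Left, Center}.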